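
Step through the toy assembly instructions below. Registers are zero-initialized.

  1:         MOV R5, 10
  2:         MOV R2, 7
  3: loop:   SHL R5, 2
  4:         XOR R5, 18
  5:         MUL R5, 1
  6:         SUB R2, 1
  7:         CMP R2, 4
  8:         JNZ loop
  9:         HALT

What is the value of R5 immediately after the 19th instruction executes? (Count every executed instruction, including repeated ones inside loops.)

1018

after MOV R5, 10: R5=10
after MOV R2, 7: R2=7
after SHL R5, 2: R5=10<<2=40
after XOR R5, 18: R5=40^18=58
after MUL R5, 1: R5=58*1=58
after SUB R2, 1: R2=7-1=6
CMP R2, 4  (cmp 6,4)
JNZ loop: taken
after SHL R5, 2: R5=58<<2=232
after XOR R5, 18: R5=232^18=250
after MUL R5, 1: R5=250*1=250
after SUB R2, 1: R2=6-1=5
CMP R2, 4  (cmp 5,4)
JNZ loop: taken
after SHL R5, 2: R5=250<<2=1000
after XOR R5, 18: R5=1000^18=1018
after MUL R5, 1: R5=1018*1=1018
after SUB R2, 1: R2=5-1=4
CMP R2, 4  (cmp 4,4)
After step 19: R5 = 1018.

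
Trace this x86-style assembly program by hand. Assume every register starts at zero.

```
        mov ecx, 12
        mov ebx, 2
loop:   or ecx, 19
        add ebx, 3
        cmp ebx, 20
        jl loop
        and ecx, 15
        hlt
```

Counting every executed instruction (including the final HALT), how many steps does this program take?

mov ecx, 12 → ecx=12
mov ebx, 2 → ebx=2
or ecx, 19 → ecx=12|19=31
add ebx, 3 → ebx=2+3=5
cmp ebx, 20  (cmp 5,20)
jl loop: taken
or ecx, 19 → ecx=31|19=31
add ebx, 3 → ebx=5+3=8
cmp ebx, 20  (cmp 8,20)
jl loop: taken
or ecx, 19 → ecx=31|19=31
add ebx, 3 → ebx=8+3=11
cmp ebx, 20  (cmp 11,20)
jl loop: taken
or ecx, 19 → ecx=31|19=31
add ebx, 3 → ebx=11+3=14
cmp ebx, 20  (cmp 14,20)
jl loop: taken
or ecx, 19 → ecx=31|19=31
add ebx, 3 → ebx=14+3=17
cmp ebx, 20  (cmp 17,20)
jl loop: taken
or ecx, 19 → ecx=31|19=31
add ebx, 3 → ebx=17+3=20
cmp ebx, 20  (cmp 20,20)
jl loop: not taken
and ecx, 15 → ecx=31&15=15
halt.
Total executed instructions: 28.

28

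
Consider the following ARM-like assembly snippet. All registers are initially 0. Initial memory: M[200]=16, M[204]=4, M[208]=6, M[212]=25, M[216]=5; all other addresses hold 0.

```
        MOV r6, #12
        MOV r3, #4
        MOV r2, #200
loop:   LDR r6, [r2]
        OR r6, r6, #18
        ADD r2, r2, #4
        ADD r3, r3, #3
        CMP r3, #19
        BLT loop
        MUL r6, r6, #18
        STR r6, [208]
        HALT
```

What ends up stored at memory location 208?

after MOV r6, #12: r6=12
after MOV r3, #4: r3=4
after MOV r2, #200: r2=200
after LDR r6, [r2]: r6=M[200]=16
after OR r6, r6, #18: r6=16|18=18
after ADD r2, r2, #4: r2=200+4=204
after ADD r3, r3, #3: r3=4+3=7
CMP r3, #19  (cmp 7,19)
BLT loop: taken
after LDR r6, [r2]: r6=M[204]=4
after OR r6, r6, #18: r6=4|18=22
after ADD r2, r2, #4: r2=204+4=208
after ADD r3, r3, #3: r3=7+3=10
CMP r3, #19  (cmp 10,19)
BLT loop: taken
after LDR r6, [r2]: r6=M[208]=6
after OR r6, r6, #18: r6=6|18=22
after ADD r2, r2, #4: r2=208+4=212
after ADD r3, r3, #3: r3=10+3=13
CMP r3, #19  (cmp 13,19)
BLT loop: taken
after LDR r6, [r2]: r6=M[212]=25
after OR r6, r6, #18: r6=25|18=27
after ADD r2, r2, #4: r2=212+4=216
after ADD r3, r3, #3: r3=13+3=16
CMP r3, #19  (cmp 16,19)
BLT loop: taken
after LDR r6, [r2]: r6=M[216]=5
after OR r6, r6, #18: r6=5|18=23
after ADD r2, r2, #4: r2=216+4=220
after ADD r3, r3, #3: r3=16+3=19
CMP r3, #19  (cmp 19,19)
BLT loop: not taken
after MUL r6, r6, #18: r6=23*18=414
STR r6, [208] → M[208]=414
halt.

414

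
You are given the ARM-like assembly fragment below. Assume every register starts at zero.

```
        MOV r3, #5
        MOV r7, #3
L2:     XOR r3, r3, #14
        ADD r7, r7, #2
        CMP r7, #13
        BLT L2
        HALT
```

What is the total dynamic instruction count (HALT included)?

23

r3=5
r7=3
r3=5^14=11
r7=3+2=5
CMP r7, #13  (cmp 5,13)
BLT L2: taken
r3=11^14=5
r7=5+2=7
CMP r7, #13  (cmp 7,13)
BLT L2: taken
r3=5^14=11
r7=7+2=9
CMP r7, #13  (cmp 9,13)
BLT L2: taken
r3=11^14=5
r7=9+2=11
CMP r7, #13  (cmp 11,13)
BLT L2: taken
r3=5^14=11
r7=11+2=13
CMP r7, #13  (cmp 13,13)
BLT L2: not taken
halt.
Total executed instructions: 23.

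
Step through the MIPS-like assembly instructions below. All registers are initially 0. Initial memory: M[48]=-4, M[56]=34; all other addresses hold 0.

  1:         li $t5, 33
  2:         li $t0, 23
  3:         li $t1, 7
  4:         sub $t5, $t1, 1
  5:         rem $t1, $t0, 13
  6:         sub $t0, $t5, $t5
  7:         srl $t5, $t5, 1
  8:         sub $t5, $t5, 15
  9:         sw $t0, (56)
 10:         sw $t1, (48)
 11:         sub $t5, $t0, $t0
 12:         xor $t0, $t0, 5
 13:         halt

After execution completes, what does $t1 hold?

after li $t5, 33: $t5=33
after li $t0, 23: $t0=23
after li $t1, 7: $t1=7
after sub $t5, $t1, 1: $t5=7-1=6
after rem $t1, $t0, 13: $t1=23%13=10
after sub $t0, $t5, $t5: $t0=6-6=0
after srl $t5, $t5, 1: $t5=6>>1=3
after sub $t5, $t5, 15: $t5=3-15=-12
sw $t0, (56) → M[56]=0
sw $t1, (48) → M[48]=10
after sub $t5, $t0, $t0: $t5=0-0=0
after xor $t0, $t0, 5: $t0=0^5=5
halt.

10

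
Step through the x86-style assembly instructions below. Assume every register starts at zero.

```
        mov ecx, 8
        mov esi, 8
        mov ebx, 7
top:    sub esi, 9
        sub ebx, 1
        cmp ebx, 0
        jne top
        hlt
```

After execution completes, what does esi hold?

-55

mov ecx, 8 → ecx=8
mov esi, 8 → esi=8
mov ebx, 7 → ebx=7
sub esi, 9 → esi=8-9=-1
sub ebx, 1 → ebx=7-1=6
cmp ebx, 0  (cmp 6,0)
jne top: taken
sub esi, 9 → esi=(-1)-9=-10
sub ebx, 1 → ebx=6-1=5
cmp ebx, 0  (cmp 5,0)
jne top: taken
sub esi, 9 → esi=(-10)-9=-19
sub ebx, 1 → ebx=5-1=4
cmp ebx, 0  (cmp 4,0)
jne top: taken
sub esi, 9 → esi=(-19)-9=-28
sub ebx, 1 → ebx=4-1=3
cmp ebx, 0  (cmp 3,0)
jne top: taken
sub esi, 9 → esi=(-28)-9=-37
sub ebx, 1 → ebx=3-1=2
cmp ebx, 0  (cmp 2,0)
jne top: taken
sub esi, 9 → esi=(-37)-9=-46
sub ebx, 1 → ebx=2-1=1
cmp ebx, 0  (cmp 1,0)
jne top: taken
sub esi, 9 → esi=(-46)-9=-55
sub ebx, 1 → ebx=1-1=0
cmp ebx, 0  (cmp 0,0)
jne top: not taken
halt.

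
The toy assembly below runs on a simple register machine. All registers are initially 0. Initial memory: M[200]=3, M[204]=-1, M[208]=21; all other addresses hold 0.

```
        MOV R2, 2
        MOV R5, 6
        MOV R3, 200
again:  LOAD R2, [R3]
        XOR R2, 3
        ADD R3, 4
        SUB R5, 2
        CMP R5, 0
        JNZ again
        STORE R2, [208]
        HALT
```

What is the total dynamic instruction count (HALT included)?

23

R2=2
R5=6
R3=200
R2=M[200]=3
R2=3^3=0
R3=200+4=204
R5=6-2=4
CMP R5, 0  (cmp 4,0)
JNZ again: taken
R2=M[204]=-1
R2=(-1)^3=-4
R3=204+4=208
R5=4-2=2
CMP R5, 0  (cmp 2,0)
JNZ again: taken
R2=M[208]=21
R2=21^3=22
R3=208+4=212
R5=2-2=0
CMP R5, 0  (cmp 0,0)
JNZ again: not taken
STORE R2, [208] → M[208]=22
halt.
Total executed instructions: 23.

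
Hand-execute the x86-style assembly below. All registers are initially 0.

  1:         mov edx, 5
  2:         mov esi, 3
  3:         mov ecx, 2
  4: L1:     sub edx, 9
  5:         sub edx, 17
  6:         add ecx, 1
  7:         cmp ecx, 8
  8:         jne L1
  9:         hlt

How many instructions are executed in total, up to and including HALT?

mov edx, 5 → edx=5
mov esi, 3 → esi=3
mov ecx, 2 → ecx=2
sub edx, 9 → edx=5-9=-4
sub edx, 17 → edx=(-4)-17=-21
add ecx, 1 → ecx=2+1=3
cmp ecx, 8  (cmp 3,8)
jne L1: taken
sub edx, 9 → edx=(-21)-9=-30
sub edx, 17 → edx=(-30)-17=-47
add ecx, 1 → ecx=3+1=4
cmp ecx, 8  (cmp 4,8)
jne L1: taken
sub edx, 9 → edx=(-47)-9=-56
sub edx, 17 → edx=(-56)-17=-73
add ecx, 1 → ecx=4+1=5
cmp ecx, 8  (cmp 5,8)
jne L1: taken
sub edx, 9 → edx=(-73)-9=-82
sub edx, 17 → edx=(-82)-17=-99
add ecx, 1 → ecx=5+1=6
cmp ecx, 8  (cmp 6,8)
jne L1: taken
sub edx, 9 → edx=(-99)-9=-108
sub edx, 17 → edx=(-108)-17=-125
add ecx, 1 → ecx=6+1=7
cmp ecx, 8  (cmp 7,8)
jne L1: taken
sub edx, 9 → edx=(-125)-9=-134
sub edx, 17 → edx=(-134)-17=-151
add ecx, 1 → ecx=7+1=8
cmp ecx, 8  (cmp 8,8)
jne L1: not taken
halt.
Total executed instructions: 34.

34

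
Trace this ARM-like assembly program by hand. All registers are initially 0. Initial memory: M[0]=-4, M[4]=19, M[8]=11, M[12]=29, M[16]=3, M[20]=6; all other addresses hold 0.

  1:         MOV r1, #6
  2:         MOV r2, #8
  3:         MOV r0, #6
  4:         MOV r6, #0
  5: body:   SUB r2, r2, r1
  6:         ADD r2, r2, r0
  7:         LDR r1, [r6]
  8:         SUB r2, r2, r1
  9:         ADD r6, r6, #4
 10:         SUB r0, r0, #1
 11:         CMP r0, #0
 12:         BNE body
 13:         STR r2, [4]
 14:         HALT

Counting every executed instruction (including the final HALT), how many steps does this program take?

54

r1=6
r2=8
r0=6
r6=0
r2=8-6=2
r2=2+6=8
r1=M[0]=-4
r2=8-(-4)=12
r6=0+4=4
r0=6-1=5
CMP r0, #0  (cmp 5,0)
BNE body: taken
r2=12-(-4)=16
r2=16+5=21
r1=M[4]=19
r2=21-19=2
r6=4+4=8
r0=5-1=4
CMP r0, #0  (cmp 4,0)
BNE body: taken
r2=2-19=-17
r2=(-17)+4=-13
r1=M[8]=11
r2=(-13)-11=-24
r6=8+4=12
r0=4-1=3
CMP r0, #0  (cmp 3,0)
BNE body: taken
r2=(-24)-11=-35
r2=(-35)+3=-32
r1=M[12]=29
r2=(-32)-29=-61
r6=12+4=16
r0=3-1=2
CMP r0, #0  (cmp 2,0)
BNE body: taken
r2=(-61)-29=-90
r2=(-90)+2=-88
r1=M[16]=3
r2=(-88)-3=-91
r6=16+4=20
r0=2-1=1
CMP r0, #0  (cmp 1,0)
BNE body: taken
r2=(-91)-3=-94
r2=(-94)+1=-93
r1=M[20]=6
r2=(-93)-6=-99
r6=20+4=24
r0=1-1=0
CMP r0, #0  (cmp 0,0)
BNE body: not taken
STR r2, [4] → M[4]=-99
halt.
Total executed instructions: 54.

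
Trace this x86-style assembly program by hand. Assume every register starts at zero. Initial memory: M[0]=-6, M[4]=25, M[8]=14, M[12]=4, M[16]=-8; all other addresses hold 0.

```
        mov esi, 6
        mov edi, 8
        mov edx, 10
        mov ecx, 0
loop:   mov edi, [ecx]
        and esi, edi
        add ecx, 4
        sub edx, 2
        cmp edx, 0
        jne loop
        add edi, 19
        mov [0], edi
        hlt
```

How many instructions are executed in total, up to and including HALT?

37

after mov esi, 6: esi=6
after mov edi, 8: edi=8
after mov edx, 10: edx=10
after mov ecx, 0: ecx=0
after mov edi, [ecx]: edi=M[0]=-6
after and esi, edi: esi=6&(-6)=2
after add ecx, 4: ecx=0+4=4
after sub edx, 2: edx=10-2=8
cmp edx, 0  (cmp 8,0)
jne loop: taken
after mov edi, [ecx]: edi=M[4]=25
after and esi, edi: esi=2&25=0
after add ecx, 4: ecx=4+4=8
after sub edx, 2: edx=8-2=6
cmp edx, 0  (cmp 6,0)
jne loop: taken
after mov edi, [ecx]: edi=M[8]=14
after and esi, edi: esi=0&14=0
after add ecx, 4: ecx=8+4=12
after sub edx, 2: edx=6-2=4
cmp edx, 0  (cmp 4,0)
jne loop: taken
after mov edi, [ecx]: edi=M[12]=4
after and esi, edi: esi=0&4=0
after add ecx, 4: ecx=12+4=16
after sub edx, 2: edx=4-2=2
cmp edx, 0  (cmp 2,0)
jne loop: taken
after mov edi, [ecx]: edi=M[16]=-8
after and esi, edi: esi=0&(-8)=0
after add ecx, 4: ecx=16+4=20
after sub edx, 2: edx=2-2=0
cmp edx, 0  (cmp 0,0)
jne loop: not taken
after add edi, 19: edi=(-8)+19=11
mov [0], edi → M[0]=11
halt.
Total executed instructions: 37.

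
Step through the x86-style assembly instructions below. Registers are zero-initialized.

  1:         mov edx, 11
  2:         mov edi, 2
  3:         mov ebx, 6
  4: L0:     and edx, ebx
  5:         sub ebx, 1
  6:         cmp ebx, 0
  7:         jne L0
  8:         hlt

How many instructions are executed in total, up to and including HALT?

mov edx, 11 → edx=11
mov edi, 2 → edi=2
mov ebx, 6 → ebx=6
and edx, ebx → edx=11&6=2
sub ebx, 1 → ebx=6-1=5
cmp ebx, 0  (cmp 5,0)
jne L0: taken
and edx, ebx → edx=2&5=0
sub ebx, 1 → ebx=5-1=4
cmp ebx, 0  (cmp 4,0)
jne L0: taken
and edx, ebx → edx=0&4=0
sub ebx, 1 → ebx=4-1=3
cmp ebx, 0  (cmp 3,0)
jne L0: taken
and edx, ebx → edx=0&3=0
sub ebx, 1 → ebx=3-1=2
cmp ebx, 0  (cmp 2,0)
jne L0: taken
and edx, ebx → edx=0&2=0
sub ebx, 1 → ebx=2-1=1
cmp ebx, 0  (cmp 1,0)
jne L0: taken
and edx, ebx → edx=0&1=0
sub ebx, 1 → ebx=1-1=0
cmp ebx, 0  (cmp 0,0)
jne L0: not taken
halt.
Total executed instructions: 28.

28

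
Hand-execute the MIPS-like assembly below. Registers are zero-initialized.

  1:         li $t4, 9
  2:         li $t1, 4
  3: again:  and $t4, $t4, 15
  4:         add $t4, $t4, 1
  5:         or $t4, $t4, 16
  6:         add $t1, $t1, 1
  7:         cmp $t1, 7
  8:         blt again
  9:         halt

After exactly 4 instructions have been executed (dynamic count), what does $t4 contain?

$t4=9
$t1=4
$t4=9&15=9
$t4=9+1=10
After step 4: $t4 = 10.

10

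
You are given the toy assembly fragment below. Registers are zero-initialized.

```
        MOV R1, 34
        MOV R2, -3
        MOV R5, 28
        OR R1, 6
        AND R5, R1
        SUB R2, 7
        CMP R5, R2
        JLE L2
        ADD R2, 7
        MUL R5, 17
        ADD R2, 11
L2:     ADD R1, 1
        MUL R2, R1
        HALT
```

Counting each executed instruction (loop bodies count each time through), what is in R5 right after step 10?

R1=34
R2=-3
R5=28
R1=34|6=38
R5=28&38=4
R2=(-3)-7=-10
CMP R5, R2  (cmp 4,-10)
JLE L2: not taken
R2=(-10)+7=-3
R5=4*17=68
After step 10: R5 = 68.

68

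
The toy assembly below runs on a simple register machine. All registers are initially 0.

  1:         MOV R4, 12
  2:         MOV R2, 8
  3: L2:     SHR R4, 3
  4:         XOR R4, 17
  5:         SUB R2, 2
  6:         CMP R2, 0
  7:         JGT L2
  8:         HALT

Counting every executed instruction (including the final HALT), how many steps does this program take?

R4=12
R2=8
R4=12>>3=1
R4=1^17=16
R2=8-2=6
CMP R2, 0  (cmp 6,0)
JGT L2: taken
R4=16>>3=2
R4=2^17=19
R2=6-2=4
CMP R2, 0  (cmp 4,0)
JGT L2: taken
R4=19>>3=2
R4=2^17=19
R2=4-2=2
CMP R2, 0  (cmp 2,0)
JGT L2: taken
R4=19>>3=2
R4=2^17=19
R2=2-2=0
CMP R2, 0  (cmp 0,0)
JGT L2: not taken
halt.
Total executed instructions: 23.

23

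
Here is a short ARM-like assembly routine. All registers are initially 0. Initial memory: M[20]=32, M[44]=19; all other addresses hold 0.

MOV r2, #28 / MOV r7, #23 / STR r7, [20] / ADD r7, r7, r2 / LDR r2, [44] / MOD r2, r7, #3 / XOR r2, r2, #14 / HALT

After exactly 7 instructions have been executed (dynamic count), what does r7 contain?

51

MOV r2, #28 → r2=28
MOV r7, #23 → r7=23
STR r7, [20] → M[20]=23
ADD r7, r7, r2 → r7=23+28=51
LDR r2, [44] → r2=M[44]=19
MOD r2, r7, #3 → r2=51%3=0
XOR r2, r2, #14 → r2=0^14=14
After step 7: r7 = 51.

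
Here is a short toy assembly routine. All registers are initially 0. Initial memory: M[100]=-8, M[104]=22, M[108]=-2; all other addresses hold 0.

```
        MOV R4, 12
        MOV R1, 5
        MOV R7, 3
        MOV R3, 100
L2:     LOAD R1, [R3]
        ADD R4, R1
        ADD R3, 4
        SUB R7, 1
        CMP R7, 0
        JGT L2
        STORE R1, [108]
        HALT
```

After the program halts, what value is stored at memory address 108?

-2

R4=12
R1=5
R7=3
R3=100
R1=M[100]=-8
R4=12+(-8)=4
R3=100+4=104
R7=3-1=2
CMP R7, 0  (cmp 2,0)
JGT L2: taken
R1=M[104]=22
R4=4+22=26
R3=104+4=108
R7=2-1=1
CMP R7, 0  (cmp 1,0)
JGT L2: taken
R1=M[108]=-2
R4=26+(-2)=24
R3=108+4=112
R7=1-1=0
CMP R7, 0  (cmp 0,0)
JGT L2: not taken
STORE R1, [108] → M[108]=-2
halt.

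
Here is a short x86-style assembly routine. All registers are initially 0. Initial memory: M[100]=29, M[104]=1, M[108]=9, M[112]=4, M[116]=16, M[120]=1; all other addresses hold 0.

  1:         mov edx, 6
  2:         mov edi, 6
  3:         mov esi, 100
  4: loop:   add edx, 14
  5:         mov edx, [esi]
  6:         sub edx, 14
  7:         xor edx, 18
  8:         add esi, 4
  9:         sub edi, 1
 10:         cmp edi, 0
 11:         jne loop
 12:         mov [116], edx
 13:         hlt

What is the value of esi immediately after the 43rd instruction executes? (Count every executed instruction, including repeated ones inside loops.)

120

edx=6
edi=6
esi=100
edx=6+14=20
edx=M[100]=29
edx=29-14=15
edx=15^18=29
esi=100+4=104
edi=6-1=5
cmp edi, 0  (cmp 5,0)
jne loop: taken
edx=29+14=43
edx=M[104]=1
edx=1-14=-13
edx=(-13)^18=-31
esi=104+4=108
edi=5-1=4
cmp edi, 0  (cmp 4,0)
jne loop: taken
edx=(-31)+14=-17
edx=M[108]=9
edx=9-14=-5
edx=(-5)^18=-23
esi=108+4=112
edi=4-1=3
cmp edi, 0  (cmp 3,0)
jne loop: taken
edx=(-23)+14=-9
edx=M[112]=4
edx=4-14=-10
edx=(-10)^18=-28
esi=112+4=116
edi=3-1=2
cmp edi, 0  (cmp 2,0)
jne loop: taken
edx=(-28)+14=-14
edx=M[116]=16
edx=16-14=2
edx=2^18=16
esi=116+4=120
edi=2-1=1
cmp edi, 0  (cmp 1,0)
jne loop: taken
After step 43: esi = 120.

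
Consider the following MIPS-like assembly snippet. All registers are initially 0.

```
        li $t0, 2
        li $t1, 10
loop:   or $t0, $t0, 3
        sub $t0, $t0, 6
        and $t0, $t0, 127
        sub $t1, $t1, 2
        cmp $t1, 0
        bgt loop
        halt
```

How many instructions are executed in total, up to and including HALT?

33

$t0=2
$t1=10
$t0=2|3=3
$t0=3-6=-3
$t0=(-3)&127=125
$t1=10-2=8
cmp $t1, 0  (cmp 8,0)
bgt loop: taken
$t0=125|3=127
$t0=127-6=121
$t0=121&127=121
$t1=8-2=6
cmp $t1, 0  (cmp 6,0)
bgt loop: taken
$t0=121|3=123
$t0=123-6=117
$t0=117&127=117
$t1=6-2=4
cmp $t1, 0  (cmp 4,0)
bgt loop: taken
$t0=117|3=119
$t0=119-6=113
$t0=113&127=113
$t1=4-2=2
cmp $t1, 0  (cmp 2,0)
bgt loop: taken
$t0=113|3=115
$t0=115-6=109
$t0=109&127=109
$t1=2-2=0
cmp $t1, 0  (cmp 0,0)
bgt loop: not taken
halt.
Total executed instructions: 33.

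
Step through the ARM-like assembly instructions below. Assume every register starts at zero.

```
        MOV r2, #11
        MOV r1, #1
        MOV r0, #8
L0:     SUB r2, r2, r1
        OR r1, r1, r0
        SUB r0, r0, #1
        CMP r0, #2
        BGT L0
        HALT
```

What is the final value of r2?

r2=11
r1=1
r0=8
r2=11-1=10
r1=1|8=9
r0=8-1=7
CMP r0, #2  (cmp 7,2)
BGT L0: taken
r2=10-9=1
r1=9|7=15
r0=7-1=6
CMP r0, #2  (cmp 6,2)
BGT L0: taken
r2=1-15=-14
r1=15|6=15
r0=6-1=5
CMP r0, #2  (cmp 5,2)
BGT L0: taken
r2=(-14)-15=-29
r1=15|5=15
r0=5-1=4
CMP r0, #2  (cmp 4,2)
BGT L0: taken
r2=(-29)-15=-44
r1=15|4=15
r0=4-1=3
CMP r0, #2  (cmp 3,2)
BGT L0: taken
r2=(-44)-15=-59
r1=15|3=15
r0=3-1=2
CMP r0, #2  (cmp 2,2)
BGT L0: not taken
halt.

-59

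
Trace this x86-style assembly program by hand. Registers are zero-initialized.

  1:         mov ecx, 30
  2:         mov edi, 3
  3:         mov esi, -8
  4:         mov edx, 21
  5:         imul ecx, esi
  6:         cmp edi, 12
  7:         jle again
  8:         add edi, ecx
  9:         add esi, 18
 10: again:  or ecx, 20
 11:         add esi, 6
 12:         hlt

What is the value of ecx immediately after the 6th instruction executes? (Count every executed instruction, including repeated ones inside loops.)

-240

ecx=30
edi=3
esi=-8
edx=21
ecx=30*(-8)=-240
cmp edi, 12  (cmp 3,12)
After step 6: ecx = -240.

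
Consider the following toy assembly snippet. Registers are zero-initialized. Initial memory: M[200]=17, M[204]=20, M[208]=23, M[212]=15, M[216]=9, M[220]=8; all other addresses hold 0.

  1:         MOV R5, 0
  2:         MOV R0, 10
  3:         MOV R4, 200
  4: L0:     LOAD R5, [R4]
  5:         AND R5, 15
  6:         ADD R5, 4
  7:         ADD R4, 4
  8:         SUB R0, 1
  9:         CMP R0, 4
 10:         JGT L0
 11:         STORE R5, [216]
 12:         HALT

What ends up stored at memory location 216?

R5=0
R0=10
R4=200
R5=M[200]=17
R5=17&15=1
R5=1+4=5
R4=200+4=204
R0=10-1=9
CMP R0, 4  (cmp 9,4)
JGT L0: taken
R5=M[204]=20
R5=20&15=4
R5=4+4=8
R4=204+4=208
R0=9-1=8
CMP R0, 4  (cmp 8,4)
JGT L0: taken
R5=M[208]=23
R5=23&15=7
R5=7+4=11
R4=208+4=212
R0=8-1=7
CMP R0, 4  (cmp 7,4)
JGT L0: taken
R5=M[212]=15
R5=15&15=15
R5=15+4=19
R4=212+4=216
R0=7-1=6
CMP R0, 4  (cmp 6,4)
JGT L0: taken
R5=M[216]=9
R5=9&15=9
R5=9+4=13
R4=216+4=220
R0=6-1=5
CMP R0, 4  (cmp 5,4)
JGT L0: taken
R5=M[220]=8
R5=8&15=8
R5=8+4=12
R4=220+4=224
R0=5-1=4
CMP R0, 4  (cmp 4,4)
JGT L0: not taken
STORE R5, [216] → M[216]=12
halt.

12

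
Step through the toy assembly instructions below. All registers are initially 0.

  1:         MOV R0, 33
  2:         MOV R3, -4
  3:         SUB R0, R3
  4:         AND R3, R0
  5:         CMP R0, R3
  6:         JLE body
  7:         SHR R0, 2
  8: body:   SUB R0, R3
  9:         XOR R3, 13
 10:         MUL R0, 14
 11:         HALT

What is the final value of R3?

41

after MOV R0, 33: R0=33
after MOV R3, -4: R3=-4
after SUB R0, R3: R0=33-(-4)=37
after AND R3, R0: R3=(-4)&37=36
CMP R0, R3  (cmp 37,36)
JLE body: not taken
after SHR R0, 2: R0=37>>2=9
after SUB R0, R3: R0=9-36=-27
after XOR R3, 13: R3=36^13=41
after MUL R0, 14: R0=(-27)*14=-378
halt.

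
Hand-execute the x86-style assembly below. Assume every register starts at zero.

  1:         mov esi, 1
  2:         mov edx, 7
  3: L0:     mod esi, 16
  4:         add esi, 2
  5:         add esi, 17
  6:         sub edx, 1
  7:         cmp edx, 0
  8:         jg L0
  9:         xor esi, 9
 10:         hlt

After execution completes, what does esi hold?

31

esi=1
edx=7
esi=1%16=1
esi=1+2=3
esi=3+17=20
edx=7-1=6
cmp edx, 0  (cmp 6,0)
jg L0: taken
esi=20%16=4
esi=4+2=6
esi=6+17=23
edx=6-1=5
cmp edx, 0  (cmp 5,0)
jg L0: taken
esi=23%16=7
esi=7+2=9
esi=9+17=26
edx=5-1=4
cmp edx, 0  (cmp 4,0)
jg L0: taken
esi=26%16=10
esi=10+2=12
esi=12+17=29
edx=4-1=3
cmp edx, 0  (cmp 3,0)
jg L0: taken
esi=29%16=13
esi=13+2=15
esi=15+17=32
edx=3-1=2
cmp edx, 0  (cmp 2,0)
jg L0: taken
esi=32%16=0
esi=0+2=2
esi=2+17=19
edx=2-1=1
cmp edx, 0  (cmp 1,0)
jg L0: taken
esi=19%16=3
esi=3+2=5
esi=5+17=22
edx=1-1=0
cmp edx, 0  (cmp 0,0)
jg L0: not taken
esi=22^9=31
halt.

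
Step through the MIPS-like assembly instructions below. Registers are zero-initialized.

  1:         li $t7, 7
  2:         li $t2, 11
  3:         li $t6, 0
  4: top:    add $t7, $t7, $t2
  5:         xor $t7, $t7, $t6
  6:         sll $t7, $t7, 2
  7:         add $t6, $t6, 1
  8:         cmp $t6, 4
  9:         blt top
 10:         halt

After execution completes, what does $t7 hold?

5424

li $t7, 7 → $t7=7
li $t2, 11 → $t2=11
li $t6, 0 → $t6=0
add $t7, $t7, $t2 → $t7=7+11=18
xor $t7, $t7, $t6 → $t7=18^0=18
sll $t7, $t7, 2 → $t7=18<<2=72
add $t6, $t6, 1 → $t6=0+1=1
cmp $t6, 4  (cmp 1,4)
blt top: taken
add $t7, $t7, $t2 → $t7=72+11=83
xor $t7, $t7, $t6 → $t7=83^1=82
sll $t7, $t7, 2 → $t7=82<<2=328
add $t6, $t6, 1 → $t6=1+1=2
cmp $t6, 4  (cmp 2,4)
blt top: taken
add $t7, $t7, $t2 → $t7=328+11=339
xor $t7, $t7, $t6 → $t7=339^2=337
sll $t7, $t7, 2 → $t7=337<<2=1348
add $t6, $t6, 1 → $t6=2+1=3
cmp $t6, 4  (cmp 3,4)
blt top: taken
add $t7, $t7, $t2 → $t7=1348+11=1359
xor $t7, $t7, $t6 → $t7=1359^3=1356
sll $t7, $t7, 2 → $t7=1356<<2=5424
add $t6, $t6, 1 → $t6=3+1=4
cmp $t6, 4  (cmp 4,4)
blt top: not taken
halt.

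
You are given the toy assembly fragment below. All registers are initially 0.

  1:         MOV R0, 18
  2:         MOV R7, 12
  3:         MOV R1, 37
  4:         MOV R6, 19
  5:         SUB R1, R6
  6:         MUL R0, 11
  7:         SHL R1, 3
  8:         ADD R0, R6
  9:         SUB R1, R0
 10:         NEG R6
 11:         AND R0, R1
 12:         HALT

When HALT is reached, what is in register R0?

R0=18
R7=12
R1=37
R6=19
R1=37-19=18
R0=18*11=198
R1=18<<3=144
R0=198+19=217
R1=144-217=-73
R6=-(19)=-19
R0=217&(-73)=145
halt.

145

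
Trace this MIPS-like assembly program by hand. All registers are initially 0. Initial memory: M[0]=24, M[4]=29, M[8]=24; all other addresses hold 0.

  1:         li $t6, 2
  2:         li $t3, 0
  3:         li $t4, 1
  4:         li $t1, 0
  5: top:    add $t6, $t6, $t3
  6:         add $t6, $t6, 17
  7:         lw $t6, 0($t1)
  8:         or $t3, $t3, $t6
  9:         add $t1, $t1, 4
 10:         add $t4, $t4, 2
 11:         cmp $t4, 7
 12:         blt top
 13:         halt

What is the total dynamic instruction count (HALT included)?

29

li $t6, 2 → $t6=2
li $t3, 0 → $t3=0
li $t4, 1 → $t4=1
li $t1, 0 → $t1=0
add $t6, $t6, $t3 → $t6=2+0=2
add $t6, $t6, 17 → $t6=2+17=19
lw $t6, 0($t1) → $t6=M[0]=24
or $t3, $t3, $t6 → $t3=0|24=24
add $t1, $t1, 4 → $t1=0+4=4
add $t4, $t4, 2 → $t4=1+2=3
cmp $t4, 7  (cmp 3,7)
blt top: taken
add $t6, $t6, $t3 → $t6=24+24=48
add $t6, $t6, 17 → $t6=48+17=65
lw $t6, 0($t1) → $t6=M[4]=29
or $t3, $t3, $t6 → $t3=24|29=29
add $t1, $t1, 4 → $t1=4+4=8
add $t4, $t4, 2 → $t4=3+2=5
cmp $t4, 7  (cmp 5,7)
blt top: taken
add $t6, $t6, $t3 → $t6=29+29=58
add $t6, $t6, 17 → $t6=58+17=75
lw $t6, 0($t1) → $t6=M[8]=24
or $t3, $t3, $t6 → $t3=29|24=29
add $t1, $t1, 4 → $t1=8+4=12
add $t4, $t4, 2 → $t4=5+2=7
cmp $t4, 7  (cmp 7,7)
blt top: not taken
halt.
Total executed instructions: 29.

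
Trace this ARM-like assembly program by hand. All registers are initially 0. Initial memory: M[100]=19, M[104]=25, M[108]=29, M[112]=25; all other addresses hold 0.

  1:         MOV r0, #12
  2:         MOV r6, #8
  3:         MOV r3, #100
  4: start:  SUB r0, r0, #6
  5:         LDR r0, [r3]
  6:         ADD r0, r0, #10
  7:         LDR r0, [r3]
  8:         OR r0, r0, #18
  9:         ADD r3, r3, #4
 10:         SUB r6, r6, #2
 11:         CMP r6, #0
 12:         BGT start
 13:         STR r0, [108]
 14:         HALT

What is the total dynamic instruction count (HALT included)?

MOV r0, #12 → r0=12
MOV r6, #8 → r6=8
MOV r3, #100 → r3=100
SUB r0, r0, #6 → r0=12-6=6
LDR r0, [r3] → r0=M[100]=19
ADD r0, r0, #10 → r0=19+10=29
LDR r0, [r3] → r0=M[100]=19
OR r0, r0, #18 → r0=19|18=19
ADD r3, r3, #4 → r3=100+4=104
SUB r6, r6, #2 → r6=8-2=6
CMP r6, #0  (cmp 6,0)
BGT start: taken
SUB r0, r0, #6 → r0=19-6=13
LDR r0, [r3] → r0=M[104]=25
ADD r0, r0, #10 → r0=25+10=35
LDR r0, [r3] → r0=M[104]=25
OR r0, r0, #18 → r0=25|18=27
ADD r3, r3, #4 → r3=104+4=108
SUB r6, r6, #2 → r6=6-2=4
CMP r6, #0  (cmp 4,0)
BGT start: taken
SUB r0, r0, #6 → r0=27-6=21
LDR r0, [r3] → r0=M[108]=29
ADD r0, r0, #10 → r0=29+10=39
LDR r0, [r3] → r0=M[108]=29
OR r0, r0, #18 → r0=29|18=31
ADD r3, r3, #4 → r3=108+4=112
SUB r6, r6, #2 → r6=4-2=2
CMP r6, #0  (cmp 2,0)
BGT start: taken
SUB r0, r0, #6 → r0=31-6=25
LDR r0, [r3] → r0=M[112]=25
ADD r0, r0, #10 → r0=25+10=35
LDR r0, [r3] → r0=M[112]=25
OR r0, r0, #18 → r0=25|18=27
ADD r3, r3, #4 → r3=112+4=116
SUB r6, r6, #2 → r6=2-2=0
CMP r6, #0  (cmp 0,0)
BGT start: not taken
STR r0, [108] → M[108]=27
halt.
Total executed instructions: 41.

41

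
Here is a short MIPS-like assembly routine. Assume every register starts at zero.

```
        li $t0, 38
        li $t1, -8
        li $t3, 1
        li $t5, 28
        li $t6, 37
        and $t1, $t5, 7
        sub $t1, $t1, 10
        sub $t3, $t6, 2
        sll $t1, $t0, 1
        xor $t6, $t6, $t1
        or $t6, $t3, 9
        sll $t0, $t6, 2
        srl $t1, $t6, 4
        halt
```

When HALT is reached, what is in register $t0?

172

li $t0, 38 → $t0=38
li $t1, -8 → $t1=-8
li $t3, 1 → $t3=1
li $t5, 28 → $t5=28
li $t6, 37 → $t6=37
and $t1, $t5, 7 → $t1=28&7=4
sub $t1, $t1, 10 → $t1=4-10=-6
sub $t3, $t6, 2 → $t3=37-2=35
sll $t1, $t0, 1 → $t1=38<<1=76
xor $t6, $t6, $t1 → $t6=37^76=105
or $t6, $t3, 9 → $t6=35|9=43
sll $t0, $t6, 2 → $t0=43<<2=172
srl $t1, $t6, 4 → $t1=43>>4=2
halt.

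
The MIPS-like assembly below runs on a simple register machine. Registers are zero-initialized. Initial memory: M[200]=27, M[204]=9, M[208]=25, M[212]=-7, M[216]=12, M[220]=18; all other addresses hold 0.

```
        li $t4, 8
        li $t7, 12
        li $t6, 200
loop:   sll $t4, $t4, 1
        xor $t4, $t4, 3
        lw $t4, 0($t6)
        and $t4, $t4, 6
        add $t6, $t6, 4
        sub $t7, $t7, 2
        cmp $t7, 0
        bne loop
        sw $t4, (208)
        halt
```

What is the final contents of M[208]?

2

after li $t4, 8: $t4=8
after li $t7, 12: $t7=12
after li $t6, 200: $t6=200
after sll $t4, $t4, 1: $t4=8<<1=16
after xor $t4, $t4, 3: $t4=16^3=19
after lw $t4, 0($t6): $t4=M[200]=27
after and $t4, $t4, 6: $t4=27&6=2
after add $t6, $t6, 4: $t6=200+4=204
after sub $t7, $t7, 2: $t7=12-2=10
cmp $t7, 0  (cmp 10,0)
bne loop: taken
after sll $t4, $t4, 1: $t4=2<<1=4
after xor $t4, $t4, 3: $t4=4^3=7
after lw $t4, 0($t6): $t4=M[204]=9
after and $t4, $t4, 6: $t4=9&6=0
after add $t6, $t6, 4: $t6=204+4=208
after sub $t7, $t7, 2: $t7=10-2=8
cmp $t7, 0  (cmp 8,0)
bne loop: taken
after sll $t4, $t4, 1: $t4=0<<1=0
after xor $t4, $t4, 3: $t4=0^3=3
after lw $t4, 0($t6): $t4=M[208]=25
after and $t4, $t4, 6: $t4=25&6=0
after add $t6, $t6, 4: $t6=208+4=212
after sub $t7, $t7, 2: $t7=8-2=6
cmp $t7, 0  (cmp 6,0)
bne loop: taken
after sll $t4, $t4, 1: $t4=0<<1=0
after xor $t4, $t4, 3: $t4=0^3=3
after lw $t4, 0($t6): $t4=M[212]=-7
after and $t4, $t4, 6: $t4=(-7)&6=0
after add $t6, $t6, 4: $t6=212+4=216
after sub $t7, $t7, 2: $t7=6-2=4
cmp $t7, 0  (cmp 4,0)
bne loop: taken
after sll $t4, $t4, 1: $t4=0<<1=0
after xor $t4, $t4, 3: $t4=0^3=3
after lw $t4, 0($t6): $t4=M[216]=12
after and $t4, $t4, 6: $t4=12&6=4
after add $t6, $t6, 4: $t6=216+4=220
after sub $t7, $t7, 2: $t7=4-2=2
cmp $t7, 0  (cmp 2,0)
bne loop: taken
after sll $t4, $t4, 1: $t4=4<<1=8
after xor $t4, $t4, 3: $t4=8^3=11
after lw $t4, 0($t6): $t4=M[220]=18
after and $t4, $t4, 6: $t4=18&6=2
after add $t6, $t6, 4: $t6=220+4=224
after sub $t7, $t7, 2: $t7=2-2=0
cmp $t7, 0  (cmp 0,0)
bne loop: not taken
sw $t4, (208) → M[208]=2
halt.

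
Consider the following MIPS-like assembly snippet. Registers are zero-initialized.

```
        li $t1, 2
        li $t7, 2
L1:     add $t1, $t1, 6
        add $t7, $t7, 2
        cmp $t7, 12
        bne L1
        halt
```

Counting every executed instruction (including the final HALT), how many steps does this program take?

23

after li $t1, 2: $t1=2
after li $t7, 2: $t7=2
after add $t1, $t1, 6: $t1=2+6=8
after add $t7, $t7, 2: $t7=2+2=4
cmp $t7, 12  (cmp 4,12)
bne L1: taken
after add $t1, $t1, 6: $t1=8+6=14
after add $t7, $t7, 2: $t7=4+2=6
cmp $t7, 12  (cmp 6,12)
bne L1: taken
after add $t1, $t1, 6: $t1=14+6=20
after add $t7, $t7, 2: $t7=6+2=8
cmp $t7, 12  (cmp 8,12)
bne L1: taken
after add $t1, $t1, 6: $t1=20+6=26
after add $t7, $t7, 2: $t7=8+2=10
cmp $t7, 12  (cmp 10,12)
bne L1: taken
after add $t1, $t1, 6: $t1=26+6=32
after add $t7, $t7, 2: $t7=10+2=12
cmp $t7, 12  (cmp 12,12)
bne L1: not taken
halt.
Total executed instructions: 23.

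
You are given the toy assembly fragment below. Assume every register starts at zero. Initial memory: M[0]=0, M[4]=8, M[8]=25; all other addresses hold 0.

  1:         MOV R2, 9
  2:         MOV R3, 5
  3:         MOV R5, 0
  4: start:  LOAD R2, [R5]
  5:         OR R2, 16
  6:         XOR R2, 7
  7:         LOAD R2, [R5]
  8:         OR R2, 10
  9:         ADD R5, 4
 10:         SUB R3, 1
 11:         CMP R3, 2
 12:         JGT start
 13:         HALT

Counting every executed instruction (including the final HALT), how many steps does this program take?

31

after MOV R2, 9: R2=9
after MOV R3, 5: R3=5
after MOV R5, 0: R5=0
after LOAD R2, [R5]: R2=M[0]=0
after OR R2, 16: R2=0|16=16
after XOR R2, 7: R2=16^7=23
after LOAD R2, [R5]: R2=M[0]=0
after OR R2, 10: R2=0|10=10
after ADD R5, 4: R5=0+4=4
after SUB R3, 1: R3=5-1=4
CMP R3, 2  (cmp 4,2)
JGT start: taken
after LOAD R2, [R5]: R2=M[4]=8
after OR R2, 16: R2=8|16=24
after XOR R2, 7: R2=24^7=31
after LOAD R2, [R5]: R2=M[4]=8
after OR R2, 10: R2=8|10=10
after ADD R5, 4: R5=4+4=8
after SUB R3, 1: R3=4-1=3
CMP R3, 2  (cmp 3,2)
JGT start: taken
after LOAD R2, [R5]: R2=M[8]=25
after OR R2, 16: R2=25|16=25
after XOR R2, 7: R2=25^7=30
after LOAD R2, [R5]: R2=M[8]=25
after OR R2, 10: R2=25|10=27
after ADD R5, 4: R5=8+4=12
after SUB R3, 1: R3=3-1=2
CMP R3, 2  (cmp 2,2)
JGT start: not taken
halt.
Total executed instructions: 31.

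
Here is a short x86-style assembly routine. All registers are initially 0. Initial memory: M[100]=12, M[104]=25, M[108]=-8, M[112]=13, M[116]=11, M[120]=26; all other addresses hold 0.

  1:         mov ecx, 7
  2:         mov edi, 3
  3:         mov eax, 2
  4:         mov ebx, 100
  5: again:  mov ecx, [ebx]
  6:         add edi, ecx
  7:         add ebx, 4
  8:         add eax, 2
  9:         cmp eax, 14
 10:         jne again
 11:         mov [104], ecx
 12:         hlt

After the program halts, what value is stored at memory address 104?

ecx=7
edi=3
eax=2
ebx=100
ecx=M[100]=12
edi=3+12=15
ebx=100+4=104
eax=2+2=4
cmp eax, 14  (cmp 4,14)
jne again: taken
ecx=M[104]=25
edi=15+25=40
ebx=104+4=108
eax=4+2=6
cmp eax, 14  (cmp 6,14)
jne again: taken
ecx=M[108]=-8
edi=40+(-8)=32
ebx=108+4=112
eax=6+2=8
cmp eax, 14  (cmp 8,14)
jne again: taken
ecx=M[112]=13
edi=32+13=45
ebx=112+4=116
eax=8+2=10
cmp eax, 14  (cmp 10,14)
jne again: taken
ecx=M[116]=11
edi=45+11=56
ebx=116+4=120
eax=10+2=12
cmp eax, 14  (cmp 12,14)
jne again: taken
ecx=M[120]=26
edi=56+26=82
ebx=120+4=124
eax=12+2=14
cmp eax, 14  (cmp 14,14)
jne again: not taken
mov [104], ecx → M[104]=26
halt.

26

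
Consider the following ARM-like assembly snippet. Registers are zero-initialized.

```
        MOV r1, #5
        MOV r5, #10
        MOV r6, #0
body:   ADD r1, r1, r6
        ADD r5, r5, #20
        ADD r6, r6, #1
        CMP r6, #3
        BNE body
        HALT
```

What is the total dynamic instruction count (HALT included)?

19

after MOV r1, #5: r1=5
after MOV r5, #10: r5=10
after MOV r6, #0: r6=0
after ADD r1, r1, r6: r1=5+0=5
after ADD r5, r5, #20: r5=10+20=30
after ADD r6, r6, #1: r6=0+1=1
CMP r6, #3  (cmp 1,3)
BNE body: taken
after ADD r1, r1, r6: r1=5+1=6
after ADD r5, r5, #20: r5=30+20=50
after ADD r6, r6, #1: r6=1+1=2
CMP r6, #3  (cmp 2,3)
BNE body: taken
after ADD r1, r1, r6: r1=6+2=8
after ADD r5, r5, #20: r5=50+20=70
after ADD r6, r6, #1: r6=2+1=3
CMP r6, #3  (cmp 3,3)
BNE body: not taken
halt.
Total executed instructions: 19.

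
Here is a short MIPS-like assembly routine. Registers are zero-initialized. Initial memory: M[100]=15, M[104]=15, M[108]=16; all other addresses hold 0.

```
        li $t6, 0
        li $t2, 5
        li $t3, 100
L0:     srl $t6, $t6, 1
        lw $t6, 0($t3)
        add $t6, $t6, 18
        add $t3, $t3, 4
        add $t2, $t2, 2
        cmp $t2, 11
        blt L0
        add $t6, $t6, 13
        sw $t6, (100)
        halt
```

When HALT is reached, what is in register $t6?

47

$t6=0
$t2=5
$t3=100
$t6=0>>1=0
$t6=M[100]=15
$t6=15+18=33
$t3=100+4=104
$t2=5+2=7
cmp $t2, 11  (cmp 7,11)
blt L0: taken
$t6=33>>1=16
$t6=M[104]=15
$t6=15+18=33
$t3=104+4=108
$t2=7+2=9
cmp $t2, 11  (cmp 9,11)
blt L0: taken
$t6=33>>1=16
$t6=M[108]=16
$t6=16+18=34
$t3=108+4=112
$t2=9+2=11
cmp $t2, 11  (cmp 11,11)
blt L0: not taken
$t6=34+13=47
sw $t6, (100) → M[100]=47
halt.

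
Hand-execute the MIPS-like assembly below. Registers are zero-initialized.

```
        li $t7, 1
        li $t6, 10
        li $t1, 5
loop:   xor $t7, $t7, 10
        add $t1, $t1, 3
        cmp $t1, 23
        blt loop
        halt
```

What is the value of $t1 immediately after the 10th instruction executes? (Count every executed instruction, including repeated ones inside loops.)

li $t7, 1 → $t7=1
li $t6, 10 → $t6=10
li $t1, 5 → $t1=5
xor $t7, $t7, 10 → $t7=1^10=11
add $t1, $t1, 3 → $t1=5+3=8
cmp $t1, 23  (cmp 8,23)
blt loop: taken
xor $t7, $t7, 10 → $t7=11^10=1
add $t1, $t1, 3 → $t1=8+3=11
cmp $t1, 23  (cmp 11,23)
After step 10: $t1 = 11.

11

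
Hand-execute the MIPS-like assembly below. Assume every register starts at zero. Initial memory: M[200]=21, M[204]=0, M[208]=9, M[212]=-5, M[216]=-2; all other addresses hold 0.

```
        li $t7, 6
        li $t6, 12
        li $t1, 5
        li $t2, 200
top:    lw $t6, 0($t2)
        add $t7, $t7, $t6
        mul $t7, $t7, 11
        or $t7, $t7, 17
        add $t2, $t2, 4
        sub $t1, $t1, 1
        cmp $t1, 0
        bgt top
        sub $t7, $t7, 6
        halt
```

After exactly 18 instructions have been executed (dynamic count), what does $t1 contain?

3

li $t7, 6 → $t7=6
li $t6, 12 → $t6=12
li $t1, 5 → $t1=5
li $t2, 200 → $t2=200
lw $t6, 0($t2) → $t6=M[200]=21
add $t7, $t7, $t6 → $t7=6+21=27
mul $t7, $t7, 11 → $t7=27*11=297
or $t7, $t7, 17 → $t7=297|17=313
add $t2, $t2, 4 → $t2=200+4=204
sub $t1, $t1, 1 → $t1=5-1=4
cmp $t1, 0  (cmp 4,0)
bgt top: taken
lw $t6, 0($t2) → $t6=M[204]=0
add $t7, $t7, $t6 → $t7=313+0=313
mul $t7, $t7, 11 → $t7=313*11=3443
or $t7, $t7, 17 → $t7=3443|17=3443
add $t2, $t2, 4 → $t2=204+4=208
sub $t1, $t1, 1 → $t1=4-1=3
After step 18: $t1 = 3.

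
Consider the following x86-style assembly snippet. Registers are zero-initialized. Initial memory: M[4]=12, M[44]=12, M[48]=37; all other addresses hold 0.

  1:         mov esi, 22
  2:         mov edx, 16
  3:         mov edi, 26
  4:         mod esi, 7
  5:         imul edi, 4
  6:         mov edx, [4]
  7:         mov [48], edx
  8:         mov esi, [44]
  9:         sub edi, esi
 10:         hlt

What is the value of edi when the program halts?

92

after mov esi, 22: esi=22
after mov edx, 16: edx=16
after mov edi, 26: edi=26
after mod esi, 7: esi=22%7=1
after imul edi, 4: edi=26*4=104
after mov edx, [4]: edx=M[4]=12
mov [48], edx → M[48]=12
after mov esi, [44]: esi=M[44]=12
after sub edi, esi: edi=104-12=92
halt.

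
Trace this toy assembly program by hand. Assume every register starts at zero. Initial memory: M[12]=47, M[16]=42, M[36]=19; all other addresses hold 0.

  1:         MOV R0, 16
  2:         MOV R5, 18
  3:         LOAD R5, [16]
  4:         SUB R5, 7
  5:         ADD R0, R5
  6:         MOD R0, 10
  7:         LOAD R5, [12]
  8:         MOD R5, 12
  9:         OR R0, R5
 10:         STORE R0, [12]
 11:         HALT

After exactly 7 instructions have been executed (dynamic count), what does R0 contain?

after MOV R0, 16: R0=16
after MOV R5, 18: R5=18
after LOAD R5, [16]: R5=M[16]=42
after SUB R5, 7: R5=42-7=35
after ADD R0, R5: R0=16+35=51
after MOD R0, 10: R0=51%10=1
after LOAD R5, [12]: R5=M[12]=47
After step 7: R0 = 1.

1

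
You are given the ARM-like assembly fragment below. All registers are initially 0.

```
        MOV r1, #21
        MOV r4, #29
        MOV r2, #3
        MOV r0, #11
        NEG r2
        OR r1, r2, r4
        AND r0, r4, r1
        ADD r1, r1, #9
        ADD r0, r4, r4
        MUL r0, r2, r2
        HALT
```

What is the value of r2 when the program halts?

MOV r1, #21 → r1=21
MOV r4, #29 → r4=29
MOV r2, #3 → r2=3
MOV r0, #11 → r0=11
NEG r2 → r2=-(3)=-3
OR r1, r2, r4 → r1=(-3)|29=-3
AND r0, r4, r1 → r0=29&(-3)=29
ADD r1, r1, #9 → r1=(-3)+9=6
ADD r0, r4, r4 → r0=29+29=58
MUL r0, r2, r2 → r0=(-3)*(-3)=9
halt.

-3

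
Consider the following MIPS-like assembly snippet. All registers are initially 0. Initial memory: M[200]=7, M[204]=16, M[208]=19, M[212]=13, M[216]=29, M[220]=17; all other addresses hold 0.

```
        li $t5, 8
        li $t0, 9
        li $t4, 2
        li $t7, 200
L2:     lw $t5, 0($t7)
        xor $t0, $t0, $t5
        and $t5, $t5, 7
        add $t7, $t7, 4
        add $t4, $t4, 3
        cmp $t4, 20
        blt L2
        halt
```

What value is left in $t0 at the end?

li $t5, 8 → $t5=8
li $t0, 9 → $t0=9
li $t4, 2 → $t4=2
li $t7, 200 → $t7=200
lw $t5, 0($t7) → $t5=M[200]=7
xor $t0, $t0, $t5 → $t0=9^7=14
and $t5, $t5, 7 → $t5=7&7=7
add $t7, $t7, 4 → $t7=200+4=204
add $t4, $t4, 3 → $t4=2+3=5
cmp $t4, 20  (cmp 5,20)
blt L2: taken
lw $t5, 0($t7) → $t5=M[204]=16
xor $t0, $t0, $t5 → $t0=14^16=30
and $t5, $t5, 7 → $t5=16&7=0
add $t7, $t7, 4 → $t7=204+4=208
add $t4, $t4, 3 → $t4=5+3=8
cmp $t4, 20  (cmp 8,20)
blt L2: taken
lw $t5, 0($t7) → $t5=M[208]=19
xor $t0, $t0, $t5 → $t0=30^19=13
and $t5, $t5, 7 → $t5=19&7=3
add $t7, $t7, 4 → $t7=208+4=212
add $t4, $t4, 3 → $t4=8+3=11
cmp $t4, 20  (cmp 11,20)
blt L2: taken
lw $t5, 0($t7) → $t5=M[212]=13
xor $t0, $t0, $t5 → $t0=13^13=0
and $t5, $t5, 7 → $t5=13&7=5
add $t7, $t7, 4 → $t7=212+4=216
add $t4, $t4, 3 → $t4=11+3=14
cmp $t4, 20  (cmp 14,20)
blt L2: taken
lw $t5, 0($t7) → $t5=M[216]=29
xor $t0, $t0, $t5 → $t0=0^29=29
and $t5, $t5, 7 → $t5=29&7=5
add $t7, $t7, 4 → $t7=216+4=220
add $t4, $t4, 3 → $t4=14+3=17
cmp $t4, 20  (cmp 17,20)
blt L2: taken
lw $t5, 0($t7) → $t5=M[220]=17
xor $t0, $t0, $t5 → $t0=29^17=12
and $t5, $t5, 7 → $t5=17&7=1
add $t7, $t7, 4 → $t7=220+4=224
add $t4, $t4, 3 → $t4=17+3=20
cmp $t4, 20  (cmp 20,20)
blt L2: not taken
halt.

12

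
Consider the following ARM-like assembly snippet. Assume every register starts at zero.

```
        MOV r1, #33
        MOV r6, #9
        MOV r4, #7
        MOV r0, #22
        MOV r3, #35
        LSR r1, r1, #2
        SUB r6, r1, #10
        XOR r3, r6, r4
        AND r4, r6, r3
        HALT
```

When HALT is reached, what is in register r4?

MOV r1, #33 → r1=33
MOV r6, #9 → r6=9
MOV r4, #7 → r4=7
MOV r0, #22 → r0=22
MOV r3, #35 → r3=35
LSR r1, r1, #2 → r1=33>>2=8
SUB r6, r1, #10 → r6=8-10=-2
XOR r3, r6, r4 → r3=(-2)^7=-7
AND r4, r6, r3 → r4=(-2)&(-7)=-8
halt.

-8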